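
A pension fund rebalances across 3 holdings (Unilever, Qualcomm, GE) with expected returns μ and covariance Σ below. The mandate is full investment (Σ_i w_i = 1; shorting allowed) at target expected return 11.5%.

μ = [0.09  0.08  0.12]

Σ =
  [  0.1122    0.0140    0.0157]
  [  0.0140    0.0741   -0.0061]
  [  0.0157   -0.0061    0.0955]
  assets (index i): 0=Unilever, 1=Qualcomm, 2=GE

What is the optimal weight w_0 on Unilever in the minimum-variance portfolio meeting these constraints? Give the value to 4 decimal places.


u=Σ⁻¹μ = [0.4920  1.0892  1.2452]
v=Σ⁻¹𝟙 = [5.8092  13.2508  10.3626]
a=μᵀu=0.280841  b=𝟙ᵀu=2.826401  c=𝟙ᵀv=29.422576  D=ac−b²=0.274532
λ₁=(c·0.115−b)/D = (29.422576·0.115−2.826401)/0.274532 = 2.029619
λ₂=(a−b·0.115)/D = (0.280841−2.826401·0.115)/0.274532 = -0.160982
w* = 2.029619·u + -0.160982·v:
  w_0 = 2.029619·0.4920 + -0.160982·5.8092 = 0.0634  (Unilever)
  w_1 = 2.029619·1.0892 + -0.160982·13.2508 = 0.0775  (Qualcomm)
  w_2 = 2.029619·1.2452 + -0.160982·10.3626 = 0.8592  (GE)
Σw_i=1.0000  μᵀw=0.1150
σ²=wᵀΣw=λ₁·μ_p+λ₂ = 2.029619·0.115 + -0.160982 = 0.072424 ≈ 0.0724

0.0634


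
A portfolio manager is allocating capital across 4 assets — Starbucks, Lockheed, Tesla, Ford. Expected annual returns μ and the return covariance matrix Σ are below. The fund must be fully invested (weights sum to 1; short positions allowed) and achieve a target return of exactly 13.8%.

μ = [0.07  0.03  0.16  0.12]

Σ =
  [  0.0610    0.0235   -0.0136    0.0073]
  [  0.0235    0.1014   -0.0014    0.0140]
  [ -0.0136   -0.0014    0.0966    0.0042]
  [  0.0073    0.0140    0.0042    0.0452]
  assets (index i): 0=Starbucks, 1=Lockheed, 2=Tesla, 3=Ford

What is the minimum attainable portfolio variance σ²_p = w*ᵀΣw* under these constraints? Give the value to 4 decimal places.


u=Σ⁻¹μ = [1.3782  -0.3269  1.7425  2.3716]
v=Σ⁻¹𝟙 = [15.3939  4.0722  11.8270  17.2775]
a=μᵀu=0.650058  b=𝟙ᵀu=5.165358  c=𝟙ᵀv=48.570538  D=ac−b²=4.892735
λ₁=(c·0.138−b)/D = (48.570538·0.138−5.165358)/4.892735 = 0.314216
λ₂=(a−b·0.138)/D = (0.650058−5.165358·0.138)/4.892735 = -0.012828
w* = 0.314216·u + -0.012828·v:
  w_0 = 0.314216·1.3782 + -0.012828·15.3939 = 0.2356  (Starbucks)
  w_1 = 0.314216·-0.3269 + -0.012828·4.0722 = -0.1550  (Lockheed)
  w_2 = 0.314216·1.7425 + -0.012828·11.8270 = 0.3958  (Tesla)
  w_3 = 0.314216·2.3716 + -0.012828·17.2775 = 0.5236  (Ford)
Σw_i=1.0000  μᵀw=0.1380
σ²=wᵀΣw=λ₁·μ_p+λ₂ = 0.314216·0.138 + -0.012828 = 0.030534 ≈ 0.0305

0.0305


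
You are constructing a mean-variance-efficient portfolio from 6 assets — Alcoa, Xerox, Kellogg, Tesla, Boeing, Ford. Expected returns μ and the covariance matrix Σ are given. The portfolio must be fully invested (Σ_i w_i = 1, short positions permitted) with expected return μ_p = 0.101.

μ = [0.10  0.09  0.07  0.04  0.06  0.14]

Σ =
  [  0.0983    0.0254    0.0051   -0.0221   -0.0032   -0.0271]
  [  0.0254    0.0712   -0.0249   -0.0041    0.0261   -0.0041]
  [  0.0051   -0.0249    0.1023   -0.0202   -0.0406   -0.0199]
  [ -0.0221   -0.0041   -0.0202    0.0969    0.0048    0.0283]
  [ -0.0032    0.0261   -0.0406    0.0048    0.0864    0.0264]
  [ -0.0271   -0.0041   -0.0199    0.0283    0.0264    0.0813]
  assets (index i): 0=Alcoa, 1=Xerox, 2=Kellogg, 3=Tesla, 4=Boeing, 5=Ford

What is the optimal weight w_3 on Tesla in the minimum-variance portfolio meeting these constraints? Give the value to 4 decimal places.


0.0442

u=Σ⁻¹μ = [1.3306  1.3981  1.6364  0.4028  0.3388  2.3864]
v=Σ⁻¹𝟙 = [12.6182  14.2918  23.5418  14.0519  13.8502  13.6004]
a=μᵀu=0.743974  b=𝟙ᵀu=7.493155  c=𝟙ᵀv=91.954334  D=ac−b²=12.264264
λ₁=(c·0.101−b)/D = (91.954334·0.101−7.493155)/12.264264 = 0.146298
λ₂=(a−b·0.101)/D = (0.743974−7.493155·0.101)/12.264264 = -0.001047
w* = 0.146298·u + -0.001047·v:
  w_0 = 0.146298·1.3306 + -0.001047·12.6182 = 0.1815  (Alcoa)
  w_1 = 0.146298·1.3981 + -0.001047·14.2918 = 0.1896  (Xerox)
  w_2 = 0.146298·1.6364 + -0.001047·23.5418 = 0.2148  (Kellogg)
  w_3 = 0.146298·0.4028 + -0.001047·14.0519 = 0.0442  (Tesla)
  w_4 = 0.146298·0.3388 + -0.001047·13.8502 = 0.0351  (Boeing)
  w_5 = 0.146298·2.3864 + -0.001047·13.6004 = 0.3349  (Ford)
Σw_i=1.0000  μᵀw=0.1010
σ²=wᵀΣw=λ₁·μ_p+λ₂ = 0.146298·0.101 + -0.001047 = 0.013730 ≈ 0.0137


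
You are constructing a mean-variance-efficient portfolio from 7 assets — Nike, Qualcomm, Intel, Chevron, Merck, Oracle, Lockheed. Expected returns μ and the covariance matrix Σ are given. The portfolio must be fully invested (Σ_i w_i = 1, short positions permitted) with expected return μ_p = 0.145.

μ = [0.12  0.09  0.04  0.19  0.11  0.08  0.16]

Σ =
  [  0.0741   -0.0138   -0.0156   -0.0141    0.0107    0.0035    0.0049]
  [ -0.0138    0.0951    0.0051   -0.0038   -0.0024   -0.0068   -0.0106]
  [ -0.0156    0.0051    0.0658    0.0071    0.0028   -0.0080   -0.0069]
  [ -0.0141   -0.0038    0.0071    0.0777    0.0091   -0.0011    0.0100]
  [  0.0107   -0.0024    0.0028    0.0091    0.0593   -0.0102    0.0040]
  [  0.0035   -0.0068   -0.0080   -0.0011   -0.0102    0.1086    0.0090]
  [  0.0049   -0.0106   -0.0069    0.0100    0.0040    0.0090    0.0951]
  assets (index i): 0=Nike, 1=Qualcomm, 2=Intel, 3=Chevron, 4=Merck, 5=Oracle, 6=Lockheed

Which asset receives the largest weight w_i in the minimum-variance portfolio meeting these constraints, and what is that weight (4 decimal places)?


Chevron (0.3450)

x=Σ⁻¹μ = [2.3067  1.5778  0.9606  2.5526  1.1156  0.8453  1.4138]
y=Σ⁻¹𝟙 = [19.8578  15.0817  19.2123  12.9385  12.3141  11.4191  9.6079]
a=μᵀx=1.358780  b=𝟙ᵀx=10.772451  c=𝟙ᵀy=100.431504  D=ac−b²=20.418584
λ₁=(c·0.145−b)/D = (100.431504·0.145−10.772451)/20.418584 = 0.185621
λ₂=(a−b·0.145)/D = (1.358780−10.772451·0.145)/20.418584 = -0.009953
w* = 0.185621·x + -0.009953·y:
  w_0 = 0.185621·2.3067 + -0.009953·19.8578 = 0.2305  (Nike)
  w_1 = 0.185621·1.5778 + -0.009953·15.0817 = 0.1428  (Qualcomm)
  w_2 = 0.185621·0.9606 + -0.009953·19.2123 = -0.0129  (Intel)
  w_3 = 0.185621·2.5526 + -0.009953·12.9385 = 0.3450  (Chevron)
  w_4 = 0.185621·1.1156 + -0.009953·12.3141 = 0.0845  (Merck)
  w_5 = 0.185621·0.8453 + -0.009953·11.4191 = 0.0433  (Oracle)
  w_6 = 0.185621·1.4138 + -0.009953·9.6079 = 0.1668  (Lockheed)
Σw_i=1.0000  μᵀw=0.1450
σ²=wᵀΣw=λ₁·μ_p+λ₂ = 0.185621·0.145 + -0.009953 = 0.016962 ≈ 0.0170


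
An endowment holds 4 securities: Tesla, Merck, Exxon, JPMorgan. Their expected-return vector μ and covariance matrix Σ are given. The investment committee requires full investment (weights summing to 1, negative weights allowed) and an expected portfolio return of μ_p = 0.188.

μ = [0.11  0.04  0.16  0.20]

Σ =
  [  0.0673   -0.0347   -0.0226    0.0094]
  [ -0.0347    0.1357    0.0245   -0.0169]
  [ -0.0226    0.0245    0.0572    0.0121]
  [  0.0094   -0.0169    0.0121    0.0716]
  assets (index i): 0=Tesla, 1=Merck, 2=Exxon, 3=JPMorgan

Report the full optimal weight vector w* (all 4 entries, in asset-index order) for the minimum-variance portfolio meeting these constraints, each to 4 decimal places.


0.1540  -0.1392  0.5103  0.4749

g=Σ⁻¹μ = [2.7618  0.6872  3.1585  2.0591]
h=Σ⁻¹𝟙 = [26.5094  11.5698  20.9541  9.6759]
a=μᵀg=1.248477  b=𝟙ᵀg=8.666662  c=𝟙ᵀh=68.709192  D=ac−b²=10.670784
λ₁=(c·0.188−b)/D = (68.709192·0.188−8.666662)/10.670784 = 0.398346
λ₂=(a−b·0.188)/D = (1.248477−8.666662·0.188)/10.670784 = -0.035691
w* = 0.398346·g + -0.035691·h:
  w_0 = 0.398346·2.7618 + -0.035691·26.5094 = 0.1540  (Tesla)
  w_1 = 0.398346·0.6872 + -0.035691·11.5698 = -0.1392  (Merck)
  w_2 = 0.398346·3.1585 + -0.035691·20.9541 = 0.5103  (Exxon)
  w_3 = 0.398346·2.0591 + -0.035691·9.6759 = 0.4749  (JPMorgan)
Σw_i=1.0000  μᵀw=0.1880
σ²=wᵀΣw=λ₁·μ_p+λ₂ = 0.398346·0.188 + -0.035691 = 0.039198 ≈ 0.0392


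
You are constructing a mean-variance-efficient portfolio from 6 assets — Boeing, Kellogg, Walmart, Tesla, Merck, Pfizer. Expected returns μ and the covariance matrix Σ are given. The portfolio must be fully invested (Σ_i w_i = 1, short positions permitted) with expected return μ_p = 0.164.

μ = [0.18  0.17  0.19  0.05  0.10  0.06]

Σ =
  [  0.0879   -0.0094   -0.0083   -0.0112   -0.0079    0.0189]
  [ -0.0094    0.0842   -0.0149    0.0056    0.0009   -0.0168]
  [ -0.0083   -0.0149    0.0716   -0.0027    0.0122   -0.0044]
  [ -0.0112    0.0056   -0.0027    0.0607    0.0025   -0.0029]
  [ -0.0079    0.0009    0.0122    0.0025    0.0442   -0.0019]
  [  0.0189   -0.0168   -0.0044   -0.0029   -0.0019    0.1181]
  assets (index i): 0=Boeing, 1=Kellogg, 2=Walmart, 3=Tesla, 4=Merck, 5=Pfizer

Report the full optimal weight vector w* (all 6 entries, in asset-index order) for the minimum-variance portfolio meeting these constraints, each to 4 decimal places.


x=Σ⁻¹μ = [2.8516  2.9713  3.3918  1.1865  1.7366  0.6578]
y=Σ⁻¹𝟙 = [16.9355  17.3410  17.4422  18.4183  19.8568  9.6455]
a=μᵀx=1.935318  b=𝟙ᵀx=12.795705  c=𝟙ᵀy=99.639319  D=ac−b²=29.103678
λ₁=(c·0.164−b)/D = (99.639319·0.164−12.795705)/29.103678 = 0.121811
λ₂=(a−b·0.164)/D = (1.935318−12.795705·0.164)/29.103678 = -0.005607
w* = 0.121811·x + -0.005607·y:
  w_0 = 0.121811·2.8516 + -0.005607·16.9355 = 0.2524  (Boeing)
  w_1 = 0.121811·2.9713 + -0.005607·17.3410 = 0.2647  (Kellogg)
  w_2 = 0.121811·3.3918 + -0.005607·17.4422 = 0.3154  (Walmart)
  w_3 = 0.121811·1.1865 + -0.005607·18.4183 = 0.0413  (Tesla)
  w_4 = 0.121811·1.7366 + -0.005607·19.8568 = 0.1002  (Merck)
  w_5 = 0.121811·0.6578 + -0.005607·9.6455 = 0.0260  (Pfizer)
Σw_i=1.0000  μᵀw=0.1640
σ²=wᵀΣw=λ₁·μ_p+λ₂ = 0.121811·0.164 + -0.005607 = 0.014370 ≈ 0.0144

0.2524  0.2647  0.3154  0.0413  0.1002  0.0260


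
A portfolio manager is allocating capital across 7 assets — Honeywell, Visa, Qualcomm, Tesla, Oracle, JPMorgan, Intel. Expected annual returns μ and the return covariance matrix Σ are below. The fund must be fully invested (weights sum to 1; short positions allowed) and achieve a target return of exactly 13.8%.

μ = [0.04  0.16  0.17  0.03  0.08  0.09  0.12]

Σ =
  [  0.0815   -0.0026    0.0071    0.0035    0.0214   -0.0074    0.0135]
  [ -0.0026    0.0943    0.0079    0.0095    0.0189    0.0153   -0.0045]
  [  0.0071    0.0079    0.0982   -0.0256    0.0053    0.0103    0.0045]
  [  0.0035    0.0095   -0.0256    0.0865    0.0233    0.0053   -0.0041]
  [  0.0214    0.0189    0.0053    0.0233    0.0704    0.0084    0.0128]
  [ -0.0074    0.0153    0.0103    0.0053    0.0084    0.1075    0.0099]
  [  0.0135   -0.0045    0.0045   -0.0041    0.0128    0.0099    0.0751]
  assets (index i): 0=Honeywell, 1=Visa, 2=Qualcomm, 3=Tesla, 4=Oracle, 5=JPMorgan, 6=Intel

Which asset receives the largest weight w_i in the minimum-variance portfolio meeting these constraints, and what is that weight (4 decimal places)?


g=Σ⁻¹μ = [0.1263  1.5123  1.6887  0.7309  0.0038  0.2883  1.5658]
h=Σ⁻¹𝟙 = [9.3428  7.8941  11.1803  13.4654  1.2021  5.9630  11.1834]
a=μᵀg=0.770180  b=𝟙ᵀg=5.916226  c=𝟙ᵀh=60.231136  D=ac−b²=11.387059
λ₁=(c·0.138−b)/D = (60.231136·0.138−5.916226)/11.387059 = 0.210385
λ₂=(a−b·0.138)/D = (0.770180−5.916226·0.138)/11.387059 = -0.004062
w* = 0.210385·g + -0.004062·h:
  w_0 = 0.210385·0.1263 + -0.004062·9.3428 = -0.0114  (Honeywell)
  w_1 = 0.210385·1.5123 + -0.004062·7.8941 = 0.2861  (Visa)
  w_2 = 0.210385·1.6887 + -0.004062·11.1803 = 0.3099  (Qualcomm)
  w_3 = 0.210385·0.7309 + -0.004062·13.4654 = 0.0991  (Tesla)
  w_4 = 0.210385·0.0038 + -0.004062·1.2021 = -0.0041  (Oracle)
  w_5 = 0.210385·0.2883 + -0.004062·5.9630 = 0.0364  (JPMorgan)
  w_6 = 0.210385·1.5658 + -0.004062·11.1834 = 0.2840  (Intel)
Σw_i=1.0000  μᵀw=0.1380
σ²=wᵀΣw=λ₁·μ_p+λ₂ = 0.210385·0.138 + -0.004062 = 0.024971 ≈ 0.0250

Qualcomm (0.3099)


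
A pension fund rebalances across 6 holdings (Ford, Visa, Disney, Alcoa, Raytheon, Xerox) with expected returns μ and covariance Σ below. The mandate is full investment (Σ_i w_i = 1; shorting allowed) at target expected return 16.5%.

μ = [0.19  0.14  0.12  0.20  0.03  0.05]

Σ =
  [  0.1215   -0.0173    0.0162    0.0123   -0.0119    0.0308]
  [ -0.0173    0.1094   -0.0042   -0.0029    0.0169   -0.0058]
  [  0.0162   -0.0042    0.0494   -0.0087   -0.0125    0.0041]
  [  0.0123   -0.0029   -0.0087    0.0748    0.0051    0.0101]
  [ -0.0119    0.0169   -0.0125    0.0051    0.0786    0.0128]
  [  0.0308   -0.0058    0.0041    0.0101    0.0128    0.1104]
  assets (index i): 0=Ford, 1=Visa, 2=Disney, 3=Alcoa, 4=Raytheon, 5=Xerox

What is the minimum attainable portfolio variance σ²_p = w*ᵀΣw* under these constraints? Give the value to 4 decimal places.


u=Σ⁻¹μ = [1.2345  1.5637  2.8146  2.8544  0.5333  -0.2369]
v=Σ⁻¹𝟙 = [5.0419  9.3707  25.0446  14.2925  13.8260  4.3030]
a=μᵀu=1.366256  b=𝟙ᵀu=8.763639  c=𝟙ᵀv=71.878689  D=ac−b²=21.403281
λ₁=(c·0.165−b)/D = (71.878689·0.165−8.763639)/21.403281 = 0.144667
λ₂=(a−b·0.165)/D = (1.366256−8.763639·0.165)/21.403281 = -0.003726
w* = 0.144667·u + -0.003726·v:
  w_0 = 0.144667·1.2345 + -0.003726·5.0419 = 0.1598  (Ford)
  w_1 = 0.144667·1.5637 + -0.003726·9.3707 = 0.1913  (Visa)
  w_2 = 0.144667·2.8146 + -0.003726·25.0446 = 0.3139  (Disney)
  w_3 = 0.144667·2.8544 + -0.003726·14.2925 = 0.3597  (Alcoa)
  w_4 = 0.144667·0.5333 + -0.003726·13.8260 = 0.0256  (Raytheon)
  w_5 = 0.144667·-0.2369 + -0.003726·4.3030 = -0.0503  (Xerox)
Σw_i=1.0000  μᵀw=0.1650
σ²=wᵀΣw=λ₁·μ_p+λ₂ = 0.144667·0.165 + -0.003726 = 0.020144 ≈ 0.0201

0.0201


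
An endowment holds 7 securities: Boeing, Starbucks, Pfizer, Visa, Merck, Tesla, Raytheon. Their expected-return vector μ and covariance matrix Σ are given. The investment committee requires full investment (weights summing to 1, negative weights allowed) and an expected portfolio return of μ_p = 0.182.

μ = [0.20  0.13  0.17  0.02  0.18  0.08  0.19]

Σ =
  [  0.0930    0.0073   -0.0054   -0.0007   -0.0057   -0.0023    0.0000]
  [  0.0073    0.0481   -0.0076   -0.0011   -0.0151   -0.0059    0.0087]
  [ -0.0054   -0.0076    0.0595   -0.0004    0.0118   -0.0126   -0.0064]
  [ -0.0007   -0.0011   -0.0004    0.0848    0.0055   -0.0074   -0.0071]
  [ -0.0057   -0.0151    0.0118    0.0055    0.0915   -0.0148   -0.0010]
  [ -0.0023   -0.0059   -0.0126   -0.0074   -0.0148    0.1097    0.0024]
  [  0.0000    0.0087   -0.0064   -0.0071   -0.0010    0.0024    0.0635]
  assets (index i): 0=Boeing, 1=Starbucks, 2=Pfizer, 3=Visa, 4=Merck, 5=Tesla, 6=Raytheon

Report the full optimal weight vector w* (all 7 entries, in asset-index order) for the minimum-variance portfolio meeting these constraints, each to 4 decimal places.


u=Σ⁻¹μ = [2.2949  3.4010  3.6875  0.5493  2.4682  1.6897  2.9342]
v=Σ⁻¹𝟙 = [11.4259  26.9511  23.5058  14.0914  14.9908  16.1358  15.6264]
a=μᵀu=2.675927  b=𝟙ᵀu=17.024860  c=𝟙ᵀv=122.727192  D=ac−b²=38.563181
λ₁=(c·0.182−b)/D = (122.727192·0.182−17.024860)/38.563181 = 0.137735
λ₂=(a−b·0.182)/D = (2.675927−17.024860·0.182)/38.563181 = -0.010959
w* = 0.137735·u + -0.010959·v:
  w_0 = 0.137735·2.2949 + -0.010959·11.4259 = 0.1909  (Boeing)
  w_1 = 0.137735·3.4010 + -0.010959·26.9511 = 0.1731  (Starbucks)
  w_2 = 0.137735·3.6875 + -0.010959·23.5058 = 0.2503  (Pfizer)
  w_3 = 0.137735·0.5493 + -0.010959·14.0914 = -0.0788  (Visa)
  w_4 = 0.137735·2.4682 + -0.010959·14.9908 = 0.1757  (Merck)
  w_5 = 0.137735·1.6897 + -0.010959·16.1358 = 0.0559  (Tesla)
  w_6 = 0.137735·2.9342 + -0.010959·15.6264 = 0.2329  (Raytheon)
Σw_i=1.0000  μᵀw=0.1820
σ²=wᵀΣw=λ₁·μ_p+λ₂ = 0.137735·0.182 + -0.010959 = 0.014109 ≈ 0.0141

0.1909  0.1731  0.2503  -0.0788  0.1757  0.0559  0.2329


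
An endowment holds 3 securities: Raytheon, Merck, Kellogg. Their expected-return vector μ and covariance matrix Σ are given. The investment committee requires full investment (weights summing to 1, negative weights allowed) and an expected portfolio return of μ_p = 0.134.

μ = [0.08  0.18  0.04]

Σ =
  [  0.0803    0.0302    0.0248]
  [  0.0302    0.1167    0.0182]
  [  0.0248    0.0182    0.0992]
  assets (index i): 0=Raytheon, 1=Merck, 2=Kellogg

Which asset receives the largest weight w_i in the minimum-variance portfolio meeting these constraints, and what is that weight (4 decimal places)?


Merck (0.5883)

x=Σ⁻¹μ = [0.4529  1.4206  0.0294]
y=Σ⁻¹𝟙 = [8.2764  5.3303  7.0336]
a=μᵀx=0.293121  b=𝟙ᵀx=1.902902  c=𝟙ᵀy=20.640252  D=ac−b²=2.429057
λ₁=(c·0.134−b)/D = (20.640252·0.134−1.902902)/2.429057 = 0.355237
λ₂=(a−b·0.134)/D = (0.293121−1.902902·0.134)/2.429057 = 0.015698
w* = 0.355237·x + 0.015698·y:
  w_0 = 0.355237·0.4529 + 0.015698·8.2764 = 0.2908  (Raytheon)
  w_1 = 0.355237·1.4206 + 0.015698·5.3303 = 0.5883  (Merck)
  w_2 = 0.355237·0.0294 + 0.015698·7.0336 = 0.1208  (Kellogg)
Σw_i=1.0000  μᵀw=0.1340
σ²=wᵀΣw=λ₁·μ_p+λ₂ = 0.355237·0.134 + 0.015698 = 0.063300 ≈ 0.0633


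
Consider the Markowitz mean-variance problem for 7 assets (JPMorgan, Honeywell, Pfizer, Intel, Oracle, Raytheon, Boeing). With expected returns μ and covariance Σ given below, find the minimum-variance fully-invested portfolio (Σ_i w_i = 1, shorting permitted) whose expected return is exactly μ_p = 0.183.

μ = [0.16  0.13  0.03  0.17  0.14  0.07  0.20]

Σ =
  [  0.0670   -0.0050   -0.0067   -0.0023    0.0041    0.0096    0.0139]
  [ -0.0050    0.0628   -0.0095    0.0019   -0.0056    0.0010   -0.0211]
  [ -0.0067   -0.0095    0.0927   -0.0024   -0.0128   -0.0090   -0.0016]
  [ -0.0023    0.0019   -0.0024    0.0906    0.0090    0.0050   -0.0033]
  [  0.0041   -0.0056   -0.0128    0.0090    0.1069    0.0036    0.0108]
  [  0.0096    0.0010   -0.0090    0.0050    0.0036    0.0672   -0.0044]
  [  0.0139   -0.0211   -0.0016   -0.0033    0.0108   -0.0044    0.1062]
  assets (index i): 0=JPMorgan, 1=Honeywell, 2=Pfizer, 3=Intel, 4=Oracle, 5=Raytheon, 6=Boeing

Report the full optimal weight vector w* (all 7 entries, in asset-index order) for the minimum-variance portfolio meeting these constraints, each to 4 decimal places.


g=Σ⁻¹μ = [2.1577  3.1927  1.1239  1.8200  1.1240  0.7866  2.2269]
h=Σ⁻¹𝟙 = [13.5340  24.2140  17.4558  10.0451  9.5816  14.4930  12.6569]
a=μᵀg=1.761218  b=𝟙ᵀg=12.431900  c=𝟙ᵀh=101.980321  D=ac−b²=25.057389
λ₁=(c·0.183−b)/D = (101.980321·0.183−12.431900)/25.057389 = 0.248649
λ₂=(a−b·0.183)/D = (1.761218−12.431900·0.183)/25.057389 = -0.020506
w* = 0.248649·g + -0.020506·h:
  w_0 = 0.248649·2.1577 + -0.020506·13.5340 = 0.2590  (JPMorgan)
  w_1 = 0.248649·3.1927 + -0.020506·24.2140 = 0.2973  (Honeywell)
  w_2 = 0.248649·1.1239 + -0.020506·17.4558 = -0.0785  (Pfizer)
  w_3 = 0.248649·1.8200 + -0.020506·10.0451 = 0.2466  (Intel)
  w_4 = 0.248649·1.1240 + -0.020506·9.5816 = 0.0830  (Oracle)
  w_5 = 0.248649·0.7866 + -0.020506·14.4930 = -0.1016  (Raytheon)
  w_6 = 0.248649·2.2269 + -0.020506·12.6569 = 0.2942  (Boeing)
Σw_i=1.0000  μᵀw=0.1830
σ²=wᵀΣw=λ₁·μ_p+λ₂ = 0.248649·0.183 + -0.020506 = 0.024997 ≈ 0.0250

0.2590  0.2973  -0.0785  0.2466  0.0830  -0.1016  0.2942


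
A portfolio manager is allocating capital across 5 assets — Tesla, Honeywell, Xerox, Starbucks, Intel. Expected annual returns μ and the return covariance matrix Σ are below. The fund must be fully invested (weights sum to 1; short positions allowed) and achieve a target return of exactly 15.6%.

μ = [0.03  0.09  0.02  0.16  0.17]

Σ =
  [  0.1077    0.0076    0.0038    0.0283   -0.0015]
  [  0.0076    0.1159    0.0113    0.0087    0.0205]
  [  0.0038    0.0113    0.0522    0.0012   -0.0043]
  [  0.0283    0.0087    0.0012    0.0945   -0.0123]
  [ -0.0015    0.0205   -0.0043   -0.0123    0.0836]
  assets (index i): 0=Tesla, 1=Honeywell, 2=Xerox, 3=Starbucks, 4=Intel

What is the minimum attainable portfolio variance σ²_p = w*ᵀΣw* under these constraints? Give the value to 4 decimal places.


0.0329

p=Σ⁻¹μ = [-0.2581  0.1815  0.5060  2.0482  2.3117]
q=Σ⁻¹𝟙 = [5.9398  3.2089  18.9303  10.0551  13.7345]
a=μᵀp=0.739413  b=𝟙ᵀp=4.789277  c=𝟙ᵀq=51.868573  D=ac−b²=15.415103
λ₁=(c·0.156−b)/D = (51.868573·0.156−4.789277)/15.415103 = 0.214220
λ₂=(a−b·0.156)/D = (0.739413−4.789277·0.156)/15.415103 = -0.000500
w* = 0.214220·p + -0.000500·q:
  w_0 = 0.214220·-0.2581 + -0.000500·5.9398 = -0.0583  (Tesla)
  w_1 = 0.214220·0.1815 + -0.000500·3.2089 = 0.0373  (Honeywell)
  w_2 = 0.214220·0.5060 + -0.000500·18.9303 = 0.0989  (Xerox)
  w_3 = 0.214220·2.0482 + -0.000500·10.0551 = 0.4337  (Starbucks)
  w_4 = 0.214220·2.3117 + -0.000500·13.7345 = 0.4883  (Intel)
Σw_i=1.0000  μᵀw=0.1560
σ²=wᵀΣw=λ₁·μ_p+λ₂ = 0.214220·0.156 + -0.000500 = 0.032918 ≈ 0.0329


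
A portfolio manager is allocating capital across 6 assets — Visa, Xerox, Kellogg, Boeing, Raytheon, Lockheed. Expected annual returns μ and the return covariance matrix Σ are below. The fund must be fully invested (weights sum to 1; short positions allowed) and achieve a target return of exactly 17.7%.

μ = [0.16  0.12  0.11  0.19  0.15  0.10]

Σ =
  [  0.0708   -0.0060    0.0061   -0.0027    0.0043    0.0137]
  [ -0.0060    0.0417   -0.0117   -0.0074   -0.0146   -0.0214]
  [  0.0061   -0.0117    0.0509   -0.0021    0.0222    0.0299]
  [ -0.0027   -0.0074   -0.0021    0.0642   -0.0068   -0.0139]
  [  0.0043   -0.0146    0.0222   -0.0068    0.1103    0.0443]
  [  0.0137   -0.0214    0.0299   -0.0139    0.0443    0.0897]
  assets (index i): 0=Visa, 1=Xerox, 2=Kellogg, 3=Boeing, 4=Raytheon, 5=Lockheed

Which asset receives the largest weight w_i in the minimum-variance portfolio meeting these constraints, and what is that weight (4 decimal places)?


u=Σ⁻¹μ = [2.3738  5.7348  1.9250  4.2446  1.3006  1.4942]
v=Σ⁻¹𝟙 = [14.1928  45.4585  18.0171  25.8553  6.6588  14.5380]
a=μᵀu=2.430701  b=𝟙ᵀu=17.072875  c=𝟙ᵀv=124.720510  D=ac−b²=11.675267
λ₁=(c·0.177−b)/D = (124.720510·0.177−17.072875)/11.675267 = 0.428483
λ₂=(a−b·0.177)/D = (2.430701−17.072875·0.177)/11.675267 = -0.050637
w* = 0.428483·u + -0.050637·v:
  w_0 = 0.428483·2.3738 + -0.050637·14.1928 = 0.2984  (Visa)
  w_1 = 0.428483·5.7348 + -0.050637·45.4585 = 0.1554  (Xerox)
  w_2 = 0.428483·1.9250 + -0.050637·18.0171 = -0.0875  (Kellogg)
  w_3 = 0.428483·4.2446 + -0.050637·25.8553 = 0.5095  (Boeing)
  w_4 = 0.428483·1.3006 + -0.050637·6.6588 = 0.2201  (Raytheon)
  w_5 = 0.428483·1.4942 + -0.050637·14.5380 = -0.0959  (Lockheed)
Σw_i=1.0000  μᵀw=0.1770
σ²=wᵀΣw=λ₁·μ_p+λ₂ = 0.428483·0.177 + -0.050637 = 0.025205 ≈ 0.0252

Boeing (0.5095)


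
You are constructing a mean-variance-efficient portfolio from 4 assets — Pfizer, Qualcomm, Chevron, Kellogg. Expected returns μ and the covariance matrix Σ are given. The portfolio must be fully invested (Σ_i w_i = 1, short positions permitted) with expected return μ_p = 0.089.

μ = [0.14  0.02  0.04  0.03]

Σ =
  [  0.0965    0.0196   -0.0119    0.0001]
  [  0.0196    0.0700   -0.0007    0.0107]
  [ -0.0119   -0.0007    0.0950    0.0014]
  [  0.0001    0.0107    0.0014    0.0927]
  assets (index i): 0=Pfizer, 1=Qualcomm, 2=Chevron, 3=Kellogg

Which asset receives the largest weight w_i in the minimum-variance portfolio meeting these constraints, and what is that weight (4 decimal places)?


Pfizer (0.5151)

p=Σ⁻¹μ = [1.5660  -0.1979  0.6108  0.3356]
q=Σ⁻¹𝟙 = [9.7127  10.2433  11.6796  9.4183]
a=μᵀp=0.249774  b=𝟙ᵀp=2.314380  c=𝟙ᵀq=41.053933  D=ac−b²=4.897841
λ₁=(c·0.089−b)/D = (41.053933·0.089−2.314380)/4.897841 = 0.273471
λ₂=(a−b·0.089)/D = (0.249774−2.314380·0.089)/4.897841 = 0.008941
w* = 0.273471·p + 0.008941·q:
  w_0 = 0.273471·1.5660 + 0.008941·9.7127 = 0.5151  (Pfizer)
  w_1 = 0.273471·-0.1979 + 0.008941·10.2433 = 0.0375  (Qualcomm)
  w_2 = 0.273471·0.6108 + 0.008941·11.6796 = 0.2715  (Chevron)
  w_3 = 0.273471·0.3356 + 0.008941·9.4183 = 0.1760  (Kellogg)
Σw_i=1.0000  μᵀw=0.0890
σ²=wᵀΣw=λ₁·μ_p+λ₂ = 0.273471·0.089 + 0.008941 = 0.033280 ≈ 0.0333


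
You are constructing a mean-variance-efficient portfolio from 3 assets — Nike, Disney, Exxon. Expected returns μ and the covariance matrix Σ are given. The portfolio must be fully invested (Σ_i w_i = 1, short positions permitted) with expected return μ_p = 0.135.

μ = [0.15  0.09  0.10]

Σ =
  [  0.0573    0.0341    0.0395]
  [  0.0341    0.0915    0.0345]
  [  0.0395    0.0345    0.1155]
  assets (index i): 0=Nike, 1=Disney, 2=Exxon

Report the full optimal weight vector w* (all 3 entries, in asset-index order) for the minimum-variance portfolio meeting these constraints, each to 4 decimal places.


x=Σ⁻¹μ = [2.6359  0.0166  -0.0406]
y=Σ⁻¹𝟙 = [12.3556  5.2436  2.8662]
a=μᵀx=0.392821  b=𝟙ᵀx=2.611890  c=𝟙ᵀy=20.465444  D=ac−b²=1.217275
λ₁=(c·0.135−b)/D = (20.465444·0.135−2.611890)/1.217275 = 0.124002
λ₂=(a−b·0.135)/D = (0.392821−2.611890·0.135)/1.217275 = 0.033037
w* = 0.124002·x + 0.033037·y:
  w_0 = 0.124002·2.6359 + 0.033037·12.3556 = 0.7351  (Nike)
  w_1 = 0.124002·0.0166 + 0.033037·5.2436 = 0.1753  (Disney)
  w_2 = 0.124002·-0.0406 + 0.033037·2.8662 = 0.0897  (Exxon)
Σw_i=1.0000  μᵀw=0.1350
σ²=wᵀΣw=λ₁·μ_p+λ₂ = 0.124002·0.135 + 0.033037 = 0.049777 ≈ 0.0498

0.7351  0.1753  0.0897


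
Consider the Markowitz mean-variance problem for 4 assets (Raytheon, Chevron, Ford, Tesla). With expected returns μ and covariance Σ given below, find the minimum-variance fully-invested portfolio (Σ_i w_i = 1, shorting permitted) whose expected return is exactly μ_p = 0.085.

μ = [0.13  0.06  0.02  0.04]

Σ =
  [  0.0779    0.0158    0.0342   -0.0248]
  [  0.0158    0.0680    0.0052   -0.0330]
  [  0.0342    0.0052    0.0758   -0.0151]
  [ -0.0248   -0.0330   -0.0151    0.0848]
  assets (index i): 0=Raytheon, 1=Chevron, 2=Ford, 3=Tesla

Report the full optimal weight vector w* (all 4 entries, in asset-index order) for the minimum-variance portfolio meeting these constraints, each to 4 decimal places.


0.4255  0.2814  -0.0539  0.3470

p=Σ⁻¹μ = [2.1088  1.1290  -0.4777  1.4427]
q=Σ⁻¹𝟙 = [11.2428  24.0757  11.7559  26.5429]
a=μᵀp=0.390046  b=𝟙ᵀp=4.202938  c=𝟙ᵀq=73.617274  D=ac−b²=11.049437
λ₁=(c·0.085−b)/D = (73.617274·0.085−4.202938)/11.049437 = 0.185940
λ₂=(a−b·0.085)/D = (0.390046−4.202938·0.085)/11.049437 = 0.002968
w* = 0.185940·p + 0.002968·q:
  w_0 = 0.185940·2.1088 + 0.002968·11.2428 = 0.4255  (Raytheon)
  w_1 = 0.185940·1.1290 + 0.002968·24.0757 = 0.2814  (Chevron)
  w_2 = 0.185940·-0.4777 + 0.002968·11.7559 = -0.0539  (Ford)
  w_3 = 0.185940·1.4427 + 0.002968·26.5429 = 0.3470  (Tesla)
Σw_i=1.0000  μᵀw=0.0850
σ²=wᵀΣw=λ₁·μ_p+λ₂ = 0.185940·0.085 + 0.002968 = 0.018773 ≈ 0.0188


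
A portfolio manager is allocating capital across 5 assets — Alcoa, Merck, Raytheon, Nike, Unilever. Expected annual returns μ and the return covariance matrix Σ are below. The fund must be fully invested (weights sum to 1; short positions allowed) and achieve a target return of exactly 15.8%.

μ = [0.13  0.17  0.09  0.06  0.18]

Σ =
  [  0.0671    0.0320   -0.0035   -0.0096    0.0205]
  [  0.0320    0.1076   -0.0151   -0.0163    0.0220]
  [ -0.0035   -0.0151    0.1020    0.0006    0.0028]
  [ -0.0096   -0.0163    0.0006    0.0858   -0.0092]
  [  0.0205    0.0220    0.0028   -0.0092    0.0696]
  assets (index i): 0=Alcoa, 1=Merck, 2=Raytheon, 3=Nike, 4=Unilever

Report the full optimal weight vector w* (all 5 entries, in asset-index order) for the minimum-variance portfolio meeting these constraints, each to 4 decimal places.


0.0774  0.2544  0.0965  0.0575  0.5142

g=Σ⁻¹μ = [0.9699  1.2078  1.0310  1.2491  2.0424]
h=Σ⁻¹𝟙 = [10.7851  7.8482  10.9625  15.3807  10.3025]
a=μᵀg=0.866778  b=𝟙ᵀg=6.500175  c=𝟙ᵀh=55.279058  D=ac−b²=5.662417
λ₁=(c·0.158−b)/D = (55.279058·0.158−6.500175)/5.662417 = 0.394516
λ₂=(a−b·0.158)/D = (0.866778−6.500175·0.158)/5.662417 = -0.028301
w* = 0.394516·g + -0.028301·h:
  w_0 = 0.394516·0.9699 + -0.028301·10.7851 = 0.0774  (Alcoa)
  w_1 = 0.394516·1.2078 + -0.028301·7.8482 = 0.2544  (Merck)
  w_2 = 0.394516·1.0310 + -0.028301·10.9625 = 0.0965  (Raytheon)
  w_3 = 0.394516·1.2491 + -0.028301·15.3807 = 0.0575  (Nike)
  w_4 = 0.394516·2.0424 + -0.028301·10.3025 = 0.5142  (Unilever)
Σw_i=1.0000  μᵀw=0.1580
σ²=wᵀΣw=λ₁·μ_p+λ₂ = 0.394516·0.158 + -0.028301 = 0.034033 ≈ 0.0340


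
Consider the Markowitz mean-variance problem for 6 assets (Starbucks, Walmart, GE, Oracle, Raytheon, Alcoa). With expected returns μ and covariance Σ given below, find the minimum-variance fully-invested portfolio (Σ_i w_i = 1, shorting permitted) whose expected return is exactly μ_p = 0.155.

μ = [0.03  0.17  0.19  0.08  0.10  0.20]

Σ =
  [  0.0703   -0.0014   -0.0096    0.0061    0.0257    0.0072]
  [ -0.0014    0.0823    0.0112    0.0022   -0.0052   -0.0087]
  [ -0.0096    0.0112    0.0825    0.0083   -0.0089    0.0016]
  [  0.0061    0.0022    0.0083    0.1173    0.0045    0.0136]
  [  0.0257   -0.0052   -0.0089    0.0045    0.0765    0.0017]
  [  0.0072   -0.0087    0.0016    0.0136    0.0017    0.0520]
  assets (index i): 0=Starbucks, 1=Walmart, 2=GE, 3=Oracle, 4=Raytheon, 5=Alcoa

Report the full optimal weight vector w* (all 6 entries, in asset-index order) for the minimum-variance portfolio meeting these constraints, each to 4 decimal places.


u=Σ⁻¹μ = [-0.2955  2.3302  2.0605  -0.0412  1.7144  4.1683]
v=Σ⁻¹𝟙 = [9.6846  13.2284  11.8922  4.3810  11.4386  18.2174]
a=μᵀu=1.780572  b=𝟙ᵀu=9.936701  c=𝟙ᵀv=68.842119  D=ac−b²=23.840303
λ₁=(c·0.155−b)/D = (68.842119·0.155−9.936701)/23.840303 = 0.030781
λ₂=(a−b·0.155)/D = (1.780572−9.936701·0.155)/23.840303 = 0.010083
w* = 0.030781·u + 0.010083·v:
  w_0 = 0.030781·-0.2955 + 0.010083·9.6846 = 0.0886  (Starbucks)
  w_1 = 0.030781·2.3302 + 0.010083·13.2284 = 0.2051  (Walmart)
  w_2 = 0.030781·2.0605 + 0.010083·11.8922 = 0.1833  (GE)
  w_3 = 0.030781·-0.0412 + 0.010083·4.3810 = 0.0429  (Oracle)
  w_4 = 0.030781·1.7144 + 0.010083·11.4386 = 0.1681  (Raytheon)
  w_5 = 0.030781·4.1683 + 0.010083·18.2174 = 0.3120  (Alcoa)
Σw_i=1.0000  μᵀw=0.1550
σ²=wᵀΣw=λ₁·μ_p+λ₂ = 0.030781·0.155 + 0.010083 = 0.014854 ≈ 0.0149

0.0886  0.2051  0.1833  0.0429  0.1681  0.3120


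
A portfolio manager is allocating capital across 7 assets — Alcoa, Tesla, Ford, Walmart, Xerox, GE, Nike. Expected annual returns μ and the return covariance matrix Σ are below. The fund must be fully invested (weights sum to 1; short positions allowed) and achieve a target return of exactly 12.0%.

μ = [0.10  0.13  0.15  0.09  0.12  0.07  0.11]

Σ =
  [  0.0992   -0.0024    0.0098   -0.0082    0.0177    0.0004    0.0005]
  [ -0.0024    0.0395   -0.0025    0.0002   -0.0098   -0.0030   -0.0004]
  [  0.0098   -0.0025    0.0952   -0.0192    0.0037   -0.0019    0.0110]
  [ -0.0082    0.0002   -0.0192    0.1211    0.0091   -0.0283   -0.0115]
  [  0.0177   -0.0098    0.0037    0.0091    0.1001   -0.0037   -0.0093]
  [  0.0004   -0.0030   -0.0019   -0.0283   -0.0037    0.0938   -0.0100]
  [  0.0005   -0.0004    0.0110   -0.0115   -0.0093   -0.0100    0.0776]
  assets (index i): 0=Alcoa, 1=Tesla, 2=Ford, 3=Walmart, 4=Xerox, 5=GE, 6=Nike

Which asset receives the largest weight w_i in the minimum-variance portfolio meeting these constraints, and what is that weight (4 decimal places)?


Tesla (0.3602)

g=Σ⁻¹μ = [0.7831  3.9427  1.6652  1.4882  1.4760  1.6019  1.8006]
h=Σ⁻¹𝟙 = [8.7047  31.0804  11.4972  15.8227  11.9652  18.9713  17.5846]
a=μᵀg=1.461896  b=𝟙ᵀg=12.757667  c=𝟙ᵀh=115.626084  D=ac−b²=6.275207
λ₁=(c·0.120−b)/D = (115.626084·0.120−12.757667)/6.275207 = 0.178076
λ₂=(a−b·0.120)/D = (1.461896−12.757667·0.120)/6.275207 = -0.011000
w* = 0.178076·g + -0.011000·h:
  w_0 = 0.178076·0.7831 + -0.011000·8.7047 = 0.0437  (Alcoa)
  w_1 = 0.178076·3.9427 + -0.011000·31.0804 = 0.3602  (Tesla)
  w_2 = 0.178076·1.6652 + -0.011000·11.4972 = 0.1701  (Ford)
  w_3 = 0.178076·1.4882 + -0.011000·15.8227 = 0.0910  (Walmart)
  w_4 = 0.178076·1.4760 + -0.011000·11.9652 = 0.1312  (Xerox)
  w_5 = 0.178076·1.6019 + -0.011000·18.9713 = 0.0766  (GE)
  w_6 = 0.178076·1.8006 + -0.011000·17.5846 = 0.1272  (Nike)
Σw_i=1.0000  μᵀw=0.1200
σ²=wᵀΣw=λ₁·μ_p+λ₂ = 0.178076·0.120 + -0.011000 = 0.010370 ≈ 0.0104


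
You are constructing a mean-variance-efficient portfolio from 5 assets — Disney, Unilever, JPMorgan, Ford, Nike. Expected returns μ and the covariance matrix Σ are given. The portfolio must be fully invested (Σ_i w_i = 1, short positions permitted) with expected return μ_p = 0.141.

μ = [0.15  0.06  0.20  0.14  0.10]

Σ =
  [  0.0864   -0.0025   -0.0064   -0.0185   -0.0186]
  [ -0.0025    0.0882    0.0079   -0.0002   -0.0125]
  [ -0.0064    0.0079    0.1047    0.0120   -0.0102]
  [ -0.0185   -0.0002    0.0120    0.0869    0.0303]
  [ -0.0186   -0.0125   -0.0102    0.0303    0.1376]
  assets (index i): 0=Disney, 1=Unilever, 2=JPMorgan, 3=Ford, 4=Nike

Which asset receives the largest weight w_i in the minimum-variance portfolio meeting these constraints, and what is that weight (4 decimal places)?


Disney (0.3127)

p=Σ⁻¹μ = [2.4277  0.7115  1.9179  1.5432  0.9219]
q=Σ⁻¹𝟙 = [16.8461  12.2809  9.3038  10.7015  8.9934]
a=μᵀp=1.098649  b=𝟙ᵀp=7.522084  c=𝟙ᵀq=58.125706  D=ac−b²=7.278022
λ₁=(c·0.141−b)/D = (58.125706·0.141−7.522084)/7.278022 = 0.092558
λ₂=(a−b·0.141)/D = (1.098649−7.522084·0.141)/7.278022 = 0.005226
w* = 0.092558·p + 0.005226·q:
  w_0 = 0.092558·2.4277 + 0.005226·16.8461 = 0.3127  (Disney)
  w_1 = 0.092558·0.7115 + 0.005226·12.2809 = 0.1300  (Unilever)
  w_2 = 0.092558·1.9179 + 0.005226·9.3038 = 0.2261  (JPMorgan)
  w_3 = 0.092558·1.5432 + 0.005226·10.7015 = 0.1988  (Ford)
  w_4 = 0.092558·0.9219 + 0.005226·8.9934 = 0.1323  (Nike)
Σw_i=1.0000  μᵀw=0.1410
σ²=wᵀΣw=λ₁·μ_p+λ₂ = 0.092558·0.141 + 0.005226 = 0.018277 ≈ 0.0183


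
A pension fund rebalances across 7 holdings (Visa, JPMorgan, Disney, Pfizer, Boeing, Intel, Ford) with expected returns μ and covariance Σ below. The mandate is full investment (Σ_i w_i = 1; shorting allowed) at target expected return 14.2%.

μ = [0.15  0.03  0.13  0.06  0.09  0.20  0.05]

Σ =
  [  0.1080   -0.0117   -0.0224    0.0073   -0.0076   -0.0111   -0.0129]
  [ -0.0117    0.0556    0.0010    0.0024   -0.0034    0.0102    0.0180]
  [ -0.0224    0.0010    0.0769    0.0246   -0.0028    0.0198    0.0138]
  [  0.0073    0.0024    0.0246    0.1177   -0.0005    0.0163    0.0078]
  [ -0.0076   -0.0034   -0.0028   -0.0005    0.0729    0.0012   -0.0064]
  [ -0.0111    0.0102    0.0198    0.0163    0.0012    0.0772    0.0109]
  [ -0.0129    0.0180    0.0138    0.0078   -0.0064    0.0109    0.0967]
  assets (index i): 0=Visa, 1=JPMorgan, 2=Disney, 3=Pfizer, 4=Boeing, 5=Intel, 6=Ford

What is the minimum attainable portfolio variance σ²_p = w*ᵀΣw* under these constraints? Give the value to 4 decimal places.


0.0168

u=Σ⁻¹μ = [2.2473  0.5519  1.8440  -0.3698  1.5515  2.3774  0.3155]
v=Σ⁻¹𝟙 = [16.8966  18.5387  14.2631  2.6570  17.4204  7.4254  7.2106]
a=μᵀu=1.202067  b=𝟙ᵀu=8.517719  c=𝟙ᵀv=84.411771  D=ac−b²=28.917088
λ₁=(c·0.142−b)/D = (84.411771·0.142−8.517719)/28.917088 = 0.119955
λ₂=(a−b·0.142)/D = (1.202067−8.517719·0.142)/28.917088 = -0.000258
w* = 0.119955·u + -0.000258·v:
  w_0 = 0.119955·2.2473 + -0.000258·16.8966 = 0.2652  (Visa)
  w_1 = 0.119955·0.5519 + -0.000258·18.5387 = 0.0614  (JPMorgan)
  w_2 = 0.119955·1.8440 + -0.000258·14.2631 = 0.2175  (Disney)
  w_3 = 0.119955·-0.3698 + -0.000258·2.6570 = -0.0450  (Pfizer)
  w_4 = 0.119955·1.5515 + -0.000258·17.4204 = 0.1816  (Boeing)
  w_5 = 0.119955·2.3774 + -0.000258·7.4254 = 0.2833  (Intel)
  w_6 = 0.119955·0.3155 + -0.000258·7.2106 = 0.0360  (Ford)
Σw_i=1.0000  μᵀw=0.1420
σ²=wᵀΣw=λ₁·μ_p+λ₂ = 0.119955·0.142 + -0.000258 = 0.016776 ≈ 0.0168


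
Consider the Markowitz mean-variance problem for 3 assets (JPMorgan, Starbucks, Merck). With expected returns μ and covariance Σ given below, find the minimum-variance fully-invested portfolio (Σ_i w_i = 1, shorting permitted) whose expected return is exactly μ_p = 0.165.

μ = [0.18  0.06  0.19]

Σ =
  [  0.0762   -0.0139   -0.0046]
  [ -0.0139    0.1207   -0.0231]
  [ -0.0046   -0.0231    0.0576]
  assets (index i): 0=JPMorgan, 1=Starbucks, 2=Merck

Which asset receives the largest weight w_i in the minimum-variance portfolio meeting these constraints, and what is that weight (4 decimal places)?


Merck (0.4921)

u=Σ⁻¹μ = [2.9130  1.6338  4.1865]
v=Σ⁻¹𝟙 = [17.3597  15.0254  24.7733]
a=μᵀu=1.417786  b=𝟙ᵀu=8.733193  c=𝟙ᵀv=57.158360  D=ac−b²=4.769649
λ₁=(c·0.165−b)/D = (57.158360·0.165−8.733193)/4.769649 = 0.146329
λ₂=(a−b·0.165)/D = (1.417786−8.733193·0.165)/4.769649 = -0.004862
w* = 0.146329·u + -0.004862·v:
  w_0 = 0.146329·2.9130 + -0.004862·17.3597 = 0.3418  (JPMorgan)
  w_1 = 0.146329·1.6338 + -0.004862·15.0254 = 0.1660  (Starbucks)
  w_2 = 0.146329·4.1865 + -0.004862·24.7733 = 0.4921  (Merck)
Σw_i=1.0000  μᵀw=0.1650
σ²=wᵀΣw=λ₁·μ_p+λ₂ = 0.146329·0.165 + -0.004862 = 0.019282 ≈ 0.0193


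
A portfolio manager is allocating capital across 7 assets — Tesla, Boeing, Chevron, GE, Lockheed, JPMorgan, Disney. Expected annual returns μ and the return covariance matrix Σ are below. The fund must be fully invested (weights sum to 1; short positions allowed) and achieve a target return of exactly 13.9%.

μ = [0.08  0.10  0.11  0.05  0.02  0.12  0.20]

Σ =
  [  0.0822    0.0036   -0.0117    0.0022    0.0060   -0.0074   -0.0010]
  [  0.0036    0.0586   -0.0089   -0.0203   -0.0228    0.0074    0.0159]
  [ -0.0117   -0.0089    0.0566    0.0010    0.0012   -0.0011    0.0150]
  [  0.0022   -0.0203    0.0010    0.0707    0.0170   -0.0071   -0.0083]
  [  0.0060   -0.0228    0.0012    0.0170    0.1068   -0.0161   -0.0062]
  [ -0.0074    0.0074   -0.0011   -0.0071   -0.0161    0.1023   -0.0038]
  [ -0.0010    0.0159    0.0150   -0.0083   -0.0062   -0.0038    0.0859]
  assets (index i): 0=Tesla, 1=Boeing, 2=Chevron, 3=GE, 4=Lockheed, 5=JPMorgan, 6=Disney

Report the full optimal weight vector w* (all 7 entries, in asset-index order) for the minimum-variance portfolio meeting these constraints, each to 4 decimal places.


0.1180  0.1016  0.1827  0.0770  -0.0290  0.1740  0.3758

x=Σ⁻¹μ = [1.2383  1.9810  2.0046  1.4226  0.6120  1.4054  1.8698]
y=Σ⁻¹𝟙 = [13.8758  28.8152  23.0929  20.3890  13.4901  12.7017  5.9424]
a=μᵀx=1.143645  b=𝟙ᵀx=10.533746  c=𝟙ᵀy=118.307151  D=ac−b²=24.341599
λ₁=(c·0.139−b)/D = (118.307151·0.139−10.533746)/24.341599 = 0.242833
λ₂=(a−b·0.139)/D = (1.143645−10.533746·0.139)/24.341599 = -0.013169
w* = 0.242833·x + -0.013169·y:
  w_0 = 0.242833·1.2383 + -0.013169·13.8758 = 0.1180  (Tesla)
  w_1 = 0.242833·1.9810 + -0.013169·28.8152 = 0.1016  (Boeing)
  w_2 = 0.242833·2.0046 + -0.013169·23.0929 = 0.1827  (Chevron)
  w_3 = 0.242833·1.4226 + -0.013169·20.3890 = 0.0770  (GE)
  w_4 = 0.242833·0.6120 + -0.013169·13.4901 = -0.0290  (Lockheed)
  w_5 = 0.242833·1.4054 + -0.013169·12.7017 = 0.1740  (JPMorgan)
  w_6 = 0.242833·1.8698 + -0.013169·5.9424 = 0.3758  (Disney)
Σw_i=1.0000  μᵀw=0.1390
σ²=wᵀΣw=λ₁·μ_p+λ₂ = 0.242833·0.139 + -0.013169 = 0.020585 ≈ 0.0206


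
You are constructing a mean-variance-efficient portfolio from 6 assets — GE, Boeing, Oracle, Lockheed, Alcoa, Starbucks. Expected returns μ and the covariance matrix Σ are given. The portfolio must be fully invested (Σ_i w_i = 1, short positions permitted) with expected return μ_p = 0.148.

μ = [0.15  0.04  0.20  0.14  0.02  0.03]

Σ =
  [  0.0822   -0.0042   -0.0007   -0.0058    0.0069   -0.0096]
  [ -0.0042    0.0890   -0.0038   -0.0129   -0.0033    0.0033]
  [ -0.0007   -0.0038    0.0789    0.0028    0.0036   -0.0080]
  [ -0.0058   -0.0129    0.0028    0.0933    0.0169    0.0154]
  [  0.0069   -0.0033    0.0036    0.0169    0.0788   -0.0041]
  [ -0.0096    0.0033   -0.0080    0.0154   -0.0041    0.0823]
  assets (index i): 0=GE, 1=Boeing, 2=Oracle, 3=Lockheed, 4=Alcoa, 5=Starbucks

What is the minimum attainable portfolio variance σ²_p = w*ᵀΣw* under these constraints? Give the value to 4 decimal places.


u=Σ⁻¹μ = [2.0949  0.8676  2.6030  1.6515  -0.3403  0.5011]
v=Σ⁻¹𝟙 = [14.3428  13.6974  14.0429  9.0262  10.1308  13.4552]
a=μᵀu=1.108981  b=𝟙ᵀu=7.377846  c=𝟙ᵀv=74.695375  D=ac−b²=28.403117
λ₁=(c·0.148−b)/D = (74.695375·0.148−7.377846)/28.403117 = 0.129460
λ₂=(a−b·0.148)/D = (1.108981−7.377846·0.148)/28.403117 = 0.000601
w* = 0.129460·u + 0.000601·v:
  w_0 = 0.129460·2.0949 + 0.000601·14.3428 = 0.2798  (GE)
  w_1 = 0.129460·0.8676 + 0.000601·13.6974 = 0.1205  (Boeing)
  w_2 = 0.129460·2.6030 + 0.000601·14.0429 = 0.3454  (Oracle)
  w_3 = 0.129460·1.6515 + 0.000601·9.0262 = 0.2192  (Lockheed)
  w_4 = 0.129460·-0.3403 + 0.000601·10.1308 = -0.0380  (Alcoa)
  w_5 = 0.129460·0.5011 + 0.000601·13.4552 = 0.0730  (Starbucks)
Σw_i=1.0000  μᵀw=0.1480
σ²=wᵀΣw=λ₁·μ_p+λ₂ = 0.129460·0.148 + 0.000601 = 0.019761 ≈ 0.0198

0.0198
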